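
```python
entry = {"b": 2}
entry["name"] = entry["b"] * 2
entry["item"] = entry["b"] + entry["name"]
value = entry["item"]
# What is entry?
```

Trace (tracking entry):
entry = {'b': 2}  # -> entry = {'b': 2}
entry['name'] = entry['b'] * 2  # -> entry = {'b': 2, 'name': 4}
entry['item'] = entry['b'] + entry['name']  # -> entry = {'b': 2, 'name': 4, 'item': 6}
value = entry['item']  # -> value = 6

Answer: {'b': 2, 'name': 4, 'item': 6}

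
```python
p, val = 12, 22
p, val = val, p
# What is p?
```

Answer: 22

Derivation:
Trace (tracking p):
p, val = (12, 22)  # -> p = 12, val = 22
p, val = (val, p)  # -> p = 22, val = 12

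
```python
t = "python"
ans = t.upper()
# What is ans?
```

Trace (tracking ans):
t = 'python'  # -> t = 'python'
ans = t.upper()  # -> ans = 'PYTHON'

Answer: 'PYTHON'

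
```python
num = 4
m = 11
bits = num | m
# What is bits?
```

Answer: 15

Derivation:
Trace (tracking bits):
num = 4  # -> num = 4
m = 11  # -> m = 11
bits = num | m  # -> bits = 15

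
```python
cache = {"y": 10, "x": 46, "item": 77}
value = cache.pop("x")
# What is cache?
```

Answer: {'y': 10, 'item': 77}

Derivation:
Trace (tracking cache):
cache = {'y': 10, 'x': 46, 'item': 77}  # -> cache = {'y': 10, 'x': 46, 'item': 77}
value = cache.pop('x')  # -> value = 46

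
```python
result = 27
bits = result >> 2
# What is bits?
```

Trace (tracking bits):
result = 27  # -> result = 27
bits = result >> 2  # -> bits = 6

Answer: 6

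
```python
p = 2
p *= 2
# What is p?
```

Answer: 4

Derivation:
Trace (tracking p):
p = 2  # -> p = 2
p *= 2  # -> p = 4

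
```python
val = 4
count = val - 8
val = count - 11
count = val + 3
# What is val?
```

Trace (tracking val):
val = 4  # -> val = 4
count = val - 8  # -> count = -4
val = count - 11  # -> val = -15
count = val + 3  # -> count = -12

Answer: -15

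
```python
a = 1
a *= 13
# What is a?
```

Trace (tracking a):
a = 1  # -> a = 1
a *= 13  # -> a = 13

Answer: 13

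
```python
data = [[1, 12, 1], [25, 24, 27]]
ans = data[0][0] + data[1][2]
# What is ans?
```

Trace (tracking ans):
data = [[1, 12, 1], [25, 24, 27]]  # -> data = [[1, 12, 1], [25, 24, 27]]
ans = data[0][0] + data[1][2]  # -> ans = 28

Answer: 28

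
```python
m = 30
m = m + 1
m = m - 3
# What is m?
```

Trace (tracking m):
m = 30  # -> m = 30
m = m + 1  # -> m = 31
m = m - 3  # -> m = 28

Answer: 28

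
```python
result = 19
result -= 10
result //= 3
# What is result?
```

Answer: 3

Derivation:
Trace (tracking result):
result = 19  # -> result = 19
result -= 10  # -> result = 9
result //= 3  # -> result = 3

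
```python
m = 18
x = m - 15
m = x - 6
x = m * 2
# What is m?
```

Answer: -3

Derivation:
Trace (tracking m):
m = 18  # -> m = 18
x = m - 15  # -> x = 3
m = x - 6  # -> m = -3
x = m * 2  # -> x = -6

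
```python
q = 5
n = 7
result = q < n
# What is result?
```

Trace (tracking result):
q = 5  # -> q = 5
n = 7  # -> n = 7
result = q < n  # -> result = True

Answer: True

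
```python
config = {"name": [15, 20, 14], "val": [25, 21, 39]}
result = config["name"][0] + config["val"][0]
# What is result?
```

Trace (tracking result):
config = {'name': [15, 20, 14], 'val': [25, 21, 39]}  # -> config = {'name': [15, 20, 14], 'val': [25, 21, 39]}
result = config['name'][0] + config['val'][0]  # -> result = 40

Answer: 40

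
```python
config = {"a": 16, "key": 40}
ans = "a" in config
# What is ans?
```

Trace (tracking ans):
config = {'a': 16, 'key': 40}  # -> config = {'a': 16, 'key': 40}
ans = 'a' in config  # -> ans = True

Answer: True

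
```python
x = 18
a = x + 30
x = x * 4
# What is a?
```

Answer: 48

Derivation:
Trace (tracking a):
x = 18  # -> x = 18
a = x + 30  # -> a = 48
x = x * 4  # -> x = 72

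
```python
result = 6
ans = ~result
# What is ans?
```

Trace (tracking ans):
result = 6  # -> result = 6
ans = ~result  # -> ans = -7

Answer: -7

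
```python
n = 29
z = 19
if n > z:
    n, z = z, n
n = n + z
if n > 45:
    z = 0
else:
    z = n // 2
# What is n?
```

Trace (tracking n):
n = 29  # -> n = 29
z = 19  # -> z = 19
if n > z:  # condition is True
    n, z = (z, n)  # -> n = 19, z = 29
n = n + z  # -> n = 48
if n > 45:  # condition is True
    z = 0  # -> z = 0

Answer: 48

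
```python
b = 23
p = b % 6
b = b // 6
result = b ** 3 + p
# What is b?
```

Answer: 3

Derivation:
Trace (tracking b):
b = 23  # -> b = 23
p = b % 6  # -> p = 5
b = b // 6  # -> b = 3
result = b ** 3 + p  # -> result = 32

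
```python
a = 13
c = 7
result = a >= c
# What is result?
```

Answer: True

Derivation:
Trace (tracking result):
a = 13  # -> a = 13
c = 7  # -> c = 7
result = a >= c  # -> result = True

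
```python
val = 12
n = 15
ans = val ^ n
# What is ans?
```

Answer: 3

Derivation:
Trace (tracking ans):
val = 12  # -> val = 12
n = 15  # -> n = 15
ans = val ^ n  # -> ans = 3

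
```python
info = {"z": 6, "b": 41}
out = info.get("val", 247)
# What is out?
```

Trace (tracking out):
info = {'z': 6, 'b': 41}  # -> info = {'z': 6, 'b': 41}
out = info.get('val', 247)  # -> out = 247

Answer: 247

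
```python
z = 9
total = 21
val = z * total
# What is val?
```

Answer: 189

Derivation:
Trace (tracking val):
z = 9  # -> z = 9
total = 21  # -> total = 21
val = z * total  # -> val = 189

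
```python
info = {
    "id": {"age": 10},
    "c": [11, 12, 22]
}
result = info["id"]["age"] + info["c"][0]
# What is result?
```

Trace (tracking result):
info = {'id': {'age': 10}, 'c': [11, 12, 22]}  # -> info = {'id': {'age': 10}, 'c': [11, 12, 22]}
result = info['id']['age'] + info['c'][0]  # -> result = 21

Answer: 21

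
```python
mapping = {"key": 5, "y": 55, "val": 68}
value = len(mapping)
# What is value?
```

Trace (tracking value):
mapping = {'key': 5, 'y': 55, 'val': 68}  # -> mapping = {'key': 5, 'y': 55, 'val': 68}
value = len(mapping)  # -> value = 3

Answer: 3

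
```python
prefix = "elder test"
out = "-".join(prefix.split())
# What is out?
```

Answer: 'elder-test'

Derivation:
Trace (tracking out):
prefix = 'elder test'  # -> prefix = 'elder test'
out = '-'.join(prefix.split())  # -> out = 'elder-test'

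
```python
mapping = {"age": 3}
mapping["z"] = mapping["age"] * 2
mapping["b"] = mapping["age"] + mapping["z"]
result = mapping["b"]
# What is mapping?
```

Answer: {'age': 3, 'z': 6, 'b': 9}

Derivation:
Trace (tracking mapping):
mapping = {'age': 3}  # -> mapping = {'age': 3}
mapping['z'] = mapping['age'] * 2  # -> mapping = {'age': 3, 'z': 6}
mapping['b'] = mapping['age'] + mapping['z']  # -> mapping = {'age': 3, 'z': 6, 'b': 9}
result = mapping['b']  # -> result = 9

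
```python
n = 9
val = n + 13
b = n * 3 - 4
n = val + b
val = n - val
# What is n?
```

Trace (tracking n):
n = 9  # -> n = 9
val = n + 13  # -> val = 22
b = n * 3 - 4  # -> b = 23
n = val + b  # -> n = 45
val = n - val  # -> val = 23

Answer: 45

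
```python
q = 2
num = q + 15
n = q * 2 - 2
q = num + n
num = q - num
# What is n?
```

Trace (tracking n):
q = 2  # -> q = 2
num = q + 15  # -> num = 17
n = q * 2 - 2  # -> n = 2
q = num + n  # -> q = 19
num = q - num  # -> num = 2

Answer: 2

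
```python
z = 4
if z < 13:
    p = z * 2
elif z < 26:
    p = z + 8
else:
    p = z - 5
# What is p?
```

Trace (tracking p):
z = 4  # -> z = 4
if z < 13:  # condition is True
    p = z * 2  # -> p = 8

Answer: 8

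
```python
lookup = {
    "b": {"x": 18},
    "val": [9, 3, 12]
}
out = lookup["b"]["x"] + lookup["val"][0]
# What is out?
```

Trace (tracking out):
lookup = {'b': {'x': 18}, 'val': [9, 3, 12]}  # -> lookup = {'b': {'x': 18}, 'val': [9, 3, 12]}
out = lookup['b']['x'] + lookup['val'][0]  # -> out = 27

Answer: 27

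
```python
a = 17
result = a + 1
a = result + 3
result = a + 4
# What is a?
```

Trace (tracking a):
a = 17  # -> a = 17
result = a + 1  # -> result = 18
a = result + 3  # -> a = 21
result = a + 4  # -> result = 25

Answer: 21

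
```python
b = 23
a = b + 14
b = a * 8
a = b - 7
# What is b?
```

Trace (tracking b):
b = 23  # -> b = 23
a = b + 14  # -> a = 37
b = a * 8  # -> b = 296
a = b - 7  # -> a = 289

Answer: 296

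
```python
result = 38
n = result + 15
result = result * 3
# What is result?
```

Answer: 114

Derivation:
Trace (tracking result):
result = 38  # -> result = 38
n = result + 15  # -> n = 53
result = result * 3  # -> result = 114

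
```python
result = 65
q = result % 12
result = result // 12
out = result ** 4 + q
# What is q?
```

Answer: 5

Derivation:
Trace (tracking q):
result = 65  # -> result = 65
q = result % 12  # -> q = 5
result = result // 12  # -> result = 5
out = result ** 4 + q  # -> out = 630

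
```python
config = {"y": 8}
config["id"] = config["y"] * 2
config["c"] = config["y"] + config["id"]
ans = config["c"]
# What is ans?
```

Answer: 24

Derivation:
Trace (tracking ans):
config = {'y': 8}  # -> config = {'y': 8}
config['id'] = config['y'] * 2  # -> config = {'y': 8, 'id': 16}
config['c'] = config['y'] + config['id']  # -> config = {'y': 8, 'id': 16, 'c': 24}
ans = config['c']  # -> ans = 24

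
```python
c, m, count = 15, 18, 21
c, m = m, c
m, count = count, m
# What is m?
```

Trace (tracking m):
c, m, count = (15, 18, 21)  # -> c = 15, m = 18, count = 21
c, m = (m, c)  # -> c = 18, m = 15
m, count = (count, m)  # -> m = 21, count = 15

Answer: 21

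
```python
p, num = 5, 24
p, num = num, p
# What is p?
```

Answer: 24

Derivation:
Trace (tracking p):
p, num = (5, 24)  # -> p = 5, num = 24
p, num = (num, p)  # -> p = 24, num = 5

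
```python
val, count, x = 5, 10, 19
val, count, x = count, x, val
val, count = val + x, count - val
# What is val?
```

Answer: 15

Derivation:
Trace (tracking val):
val, count, x = (5, 10, 19)  # -> val = 5, count = 10, x = 19
val, count, x = (count, x, val)  # -> val = 10, count = 19, x = 5
val, count = (val + x, count - val)  # -> val = 15, count = 9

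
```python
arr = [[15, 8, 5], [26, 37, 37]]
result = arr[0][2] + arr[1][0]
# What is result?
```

Trace (tracking result):
arr = [[15, 8, 5], [26, 37, 37]]  # -> arr = [[15, 8, 5], [26, 37, 37]]
result = arr[0][2] + arr[1][0]  # -> result = 31

Answer: 31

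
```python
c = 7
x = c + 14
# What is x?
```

Answer: 21

Derivation:
Trace (tracking x):
c = 7  # -> c = 7
x = c + 14  # -> x = 21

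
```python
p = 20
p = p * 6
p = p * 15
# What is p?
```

Trace (tracking p):
p = 20  # -> p = 20
p = p * 6  # -> p = 120
p = p * 15  # -> p = 1800

Answer: 1800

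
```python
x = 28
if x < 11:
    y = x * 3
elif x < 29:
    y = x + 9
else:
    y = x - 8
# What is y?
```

Answer: 37

Derivation:
Trace (tracking y):
x = 28  # -> x = 28
if x < 11:  # condition is False
elif x < 29:  # condition is True
    y = x + 9  # -> y = 37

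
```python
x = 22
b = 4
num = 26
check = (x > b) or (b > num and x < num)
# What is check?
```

Trace (tracking check):
x = 22  # -> x = 22
b = 4  # -> b = 4
num = 26  # -> num = 26
check = x > b or (b > num and x < num)  # -> check = True

Answer: True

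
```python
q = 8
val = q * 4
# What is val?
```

Answer: 32

Derivation:
Trace (tracking val):
q = 8  # -> q = 8
val = q * 4  # -> val = 32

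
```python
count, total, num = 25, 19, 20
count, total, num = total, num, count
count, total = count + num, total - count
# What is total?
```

Trace (tracking total):
count, total, num = (25, 19, 20)  # -> count = 25, total = 19, num = 20
count, total, num = (total, num, count)  # -> count = 19, total = 20, num = 25
count, total = (count + num, total - count)  # -> count = 44, total = 1

Answer: 1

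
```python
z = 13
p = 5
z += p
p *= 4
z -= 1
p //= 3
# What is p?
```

Trace (tracking p):
z = 13  # -> z = 13
p = 5  # -> p = 5
z += p  # -> z = 18
p *= 4  # -> p = 20
z -= 1  # -> z = 17
p //= 3  # -> p = 6

Answer: 6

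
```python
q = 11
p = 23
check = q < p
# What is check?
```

Answer: True

Derivation:
Trace (tracking check):
q = 11  # -> q = 11
p = 23  # -> p = 23
check = q < p  # -> check = True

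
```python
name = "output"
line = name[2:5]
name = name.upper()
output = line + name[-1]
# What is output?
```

Answer: 'tpuT'

Derivation:
Trace (tracking output):
name = 'output'  # -> name = 'output'
line = name[2:5]  # -> line = 'tpu'
name = name.upper()  # -> name = 'OUTPUT'
output = line + name[-1]  # -> output = 'tpuT'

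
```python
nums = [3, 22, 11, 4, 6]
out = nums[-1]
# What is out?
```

Answer: 6

Derivation:
Trace (tracking out):
nums = [3, 22, 11, 4, 6]  # -> nums = [3, 22, 11, 4, 6]
out = nums[-1]  # -> out = 6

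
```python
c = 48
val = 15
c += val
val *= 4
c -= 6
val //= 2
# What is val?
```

Answer: 30

Derivation:
Trace (tracking val):
c = 48  # -> c = 48
val = 15  # -> val = 15
c += val  # -> c = 63
val *= 4  # -> val = 60
c -= 6  # -> c = 57
val //= 2  # -> val = 30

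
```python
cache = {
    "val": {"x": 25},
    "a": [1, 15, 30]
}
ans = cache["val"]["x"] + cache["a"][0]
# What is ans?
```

Answer: 26

Derivation:
Trace (tracking ans):
cache = {'val': {'x': 25}, 'a': [1, 15, 30]}  # -> cache = {'val': {'x': 25}, 'a': [1, 15, 30]}
ans = cache['val']['x'] + cache['a'][0]  # -> ans = 26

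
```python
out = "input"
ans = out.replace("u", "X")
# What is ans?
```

Trace (tracking ans):
out = 'input'  # -> out = 'input'
ans = out.replace('u', 'X')  # -> ans = 'inpXt'

Answer: 'inpXt'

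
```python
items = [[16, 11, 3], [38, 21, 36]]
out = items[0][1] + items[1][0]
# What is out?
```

Trace (tracking out):
items = [[16, 11, 3], [38, 21, 36]]  # -> items = [[16, 11, 3], [38, 21, 36]]
out = items[0][1] + items[1][0]  # -> out = 49

Answer: 49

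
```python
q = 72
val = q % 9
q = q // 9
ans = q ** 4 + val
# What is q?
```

Answer: 8

Derivation:
Trace (tracking q):
q = 72  # -> q = 72
val = q % 9  # -> val = 0
q = q // 9  # -> q = 8
ans = q ** 4 + val  # -> ans = 4096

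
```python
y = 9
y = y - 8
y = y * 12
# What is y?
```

Trace (tracking y):
y = 9  # -> y = 9
y = y - 8  # -> y = 1
y = y * 12  # -> y = 12

Answer: 12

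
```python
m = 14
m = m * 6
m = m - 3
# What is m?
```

Trace (tracking m):
m = 14  # -> m = 14
m = m * 6  # -> m = 84
m = m - 3  # -> m = 81

Answer: 81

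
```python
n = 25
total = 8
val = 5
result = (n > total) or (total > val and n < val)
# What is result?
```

Trace (tracking result):
n = 25  # -> n = 25
total = 8  # -> total = 8
val = 5  # -> val = 5
result = n > total or (total > val and n < val)  # -> result = True

Answer: True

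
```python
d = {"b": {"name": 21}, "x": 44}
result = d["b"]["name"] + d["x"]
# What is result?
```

Trace (tracking result):
d = {'b': {'name': 21}, 'x': 44}  # -> d = {'b': {'name': 21}, 'x': 44}
result = d['b']['name'] + d['x']  # -> result = 65

Answer: 65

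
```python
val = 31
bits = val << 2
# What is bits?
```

Answer: 124

Derivation:
Trace (tracking bits):
val = 31  # -> val = 31
bits = val << 2  # -> bits = 124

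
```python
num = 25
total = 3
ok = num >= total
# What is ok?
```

Answer: True

Derivation:
Trace (tracking ok):
num = 25  # -> num = 25
total = 3  # -> total = 3
ok = num >= total  # -> ok = True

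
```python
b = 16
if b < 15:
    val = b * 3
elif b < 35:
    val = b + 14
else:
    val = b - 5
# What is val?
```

Answer: 30

Derivation:
Trace (tracking val):
b = 16  # -> b = 16
if b < 15:  # condition is False
elif b < 35:  # condition is True
    val = b + 14  # -> val = 30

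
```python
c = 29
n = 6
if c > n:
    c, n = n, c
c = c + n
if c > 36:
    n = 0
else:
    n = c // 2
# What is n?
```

Trace (tracking n):
c = 29  # -> c = 29
n = 6  # -> n = 6
if c > n:  # condition is True
    c, n = (n, c)  # -> c = 6, n = 29
c = c + n  # -> c = 35
if c > 36:  # condition is False
else:
    n = c // 2  # -> n = 17

Answer: 17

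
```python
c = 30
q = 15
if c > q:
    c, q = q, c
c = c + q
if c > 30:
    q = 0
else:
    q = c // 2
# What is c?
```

Trace (tracking c):
c = 30  # -> c = 30
q = 15  # -> q = 15
if c > q:  # condition is True
    c, q = (q, c)  # -> c = 15, q = 30
c = c + q  # -> c = 45
if c > 30:  # condition is True
    q = 0  # -> q = 0

Answer: 45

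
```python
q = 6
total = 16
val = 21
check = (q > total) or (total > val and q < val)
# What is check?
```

Trace (tracking check):
q = 6  # -> q = 6
total = 16  # -> total = 16
val = 21  # -> val = 21
check = q > total or (total > val and q < val)  # -> check = False

Answer: False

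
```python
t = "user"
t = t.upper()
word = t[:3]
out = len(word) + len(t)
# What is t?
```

Answer: 'USER'

Derivation:
Trace (tracking t):
t = 'user'  # -> t = 'user'
t = t.upper()  # -> t = 'USER'
word = t[:3]  # -> word = 'USE'
out = len(word) + len(t)  # -> out = 7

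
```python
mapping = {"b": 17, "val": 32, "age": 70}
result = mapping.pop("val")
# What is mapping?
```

Trace (tracking mapping):
mapping = {'b': 17, 'val': 32, 'age': 70}  # -> mapping = {'b': 17, 'val': 32, 'age': 70}
result = mapping.pop('val')  # -> result = 32

Answer: {'b': 17, 'age': 70}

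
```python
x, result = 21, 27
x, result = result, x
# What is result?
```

Answer: 21

Derivation:
Trace (tracking result):
x, result = (21, 27)  # -> x = 21, result = 27
x, result = (result, x)  # -> x = 27, result = 21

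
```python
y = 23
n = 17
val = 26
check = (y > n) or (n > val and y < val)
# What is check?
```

Trace (tracking check):
y = 23  # -> y = 23
n = 17  # -> n = 17
val = 26  # -> val = 26
check = y > n or (n > val and y < val)  # -> check = True

Answer: True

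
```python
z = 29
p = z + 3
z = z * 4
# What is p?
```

Trace (tracking p):
z = 29  # -> z = 29
p = z + 3  # -> p = 32
z = z * 4  # -> z = 116

Answer: 32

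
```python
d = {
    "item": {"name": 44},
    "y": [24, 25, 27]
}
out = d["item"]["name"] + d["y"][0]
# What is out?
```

Answer: 68

Derivation:
Trace (tracking out):
d = {'item': {'name': 44}, 'y': [24, 25, 27]}  # -> d = {'item': {'name': 44}, 'y': [24, 25, 27]}
out = d['item']['name'] + d['y'][0]  # -> out = 68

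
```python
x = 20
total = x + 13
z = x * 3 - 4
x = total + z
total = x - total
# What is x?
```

Trace (tracking x):
x = 20  # -> x = 20
total = x + 13  # -> total = 33
z = x * 3 - 4  # -> z = 56
x = total + z  # -> x = 89
total = x - total  # -> total = 56

Answer: 89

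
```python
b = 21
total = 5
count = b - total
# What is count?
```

Answer: 16

Derivation:
Trace (tracking count):
b = 21  # -> b = 21
total = 5  # -> total = 5
count = b - total  # -> count = 16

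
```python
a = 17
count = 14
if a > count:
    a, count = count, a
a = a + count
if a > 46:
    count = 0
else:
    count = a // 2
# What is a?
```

Trace (tracking a):
a = 17  # -> a = 17
count = 14  # -> count = 14
if a > count:  # condition is True
    a, count = (count, a)  # -> a = 14, count = 17
a = a + count  # -> a = 31
if a > 46:  # condition is False
else:
    count = a // 2  # -> count = 15

Answer: 31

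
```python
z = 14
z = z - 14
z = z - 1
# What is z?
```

Answer: -1

Derivation:
Trace (tracking z):
z = 14  # -> z = 14
z = z - 14  # -> z = 0
z = z - 1  # -> z = -1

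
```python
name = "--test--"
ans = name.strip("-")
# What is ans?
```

Trace (tracking ans):
name = '--test--'  # -> name = '--test--'
ans = name.strip('-')  # -> ans = 'test'

Answer: 'test'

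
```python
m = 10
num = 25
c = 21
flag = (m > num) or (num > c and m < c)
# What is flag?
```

Answer: True

Derivation:
Trace (tracking flag):
m = 10  # -> m = 10
num = 25  # -> num = 25
c = 21  # -> c = 21
flag = m > num or (num > c and m < c)  # -> flag = True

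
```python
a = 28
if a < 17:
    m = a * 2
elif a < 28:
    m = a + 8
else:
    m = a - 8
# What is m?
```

Answer: 20

Derivation:
Trace (tracking m):
a = 28  # -> a = 28
if a < 17:  # condition is False
elif a < 28:  # condition is False
else:
    m = a - 8  # -> m = 20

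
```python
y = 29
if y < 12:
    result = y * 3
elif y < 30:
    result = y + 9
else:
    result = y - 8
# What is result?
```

Answer: 38

Derivation:
Trace (tracking result):
y = 29  # -> y = 29
if y < 12:  # condition is False
elif y < 30:  # condition is True
    result = y + 9  # -> result = 38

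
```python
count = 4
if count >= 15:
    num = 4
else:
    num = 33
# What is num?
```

Answer: 33

Derivation:
Trace (tracking num):
count = 4  # -> count = 4
if count >= 15:  # condition is False
else:
    num = 33  # -> num = 33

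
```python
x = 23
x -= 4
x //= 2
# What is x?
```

Trace (tracking x):
x = 23  # -> x = 23
x -= 4  # -> x = 19
x //= 2  # -> x = 9

Answer: 9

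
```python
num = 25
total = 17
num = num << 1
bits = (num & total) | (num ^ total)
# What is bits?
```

Trace (tracking bits):
num = 25  # -> num = 25
total = 17  # -> total = 17
num = num << 1  # -> num = 50
bits = num & total | num ^ total  # -> bits = 51

Answer: 51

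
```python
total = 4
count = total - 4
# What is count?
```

Answer: 0

Derivation:
Trace (tracking count):
total = 4  # -> total = 4
count = total - 4  # -> count = 0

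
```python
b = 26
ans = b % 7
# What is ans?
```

Trace (tracking ans):
b = 26  # -> b = 26
ans = b % 7  # -> ans = 5

Answer: 5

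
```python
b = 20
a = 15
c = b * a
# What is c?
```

Trace (tracking c):
b = 20  # -> b = 20
a = 15  # -> a = 15
c = b * a  # -> c = 300

Answer: 300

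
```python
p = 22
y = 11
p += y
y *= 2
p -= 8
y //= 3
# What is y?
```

Trace (tracking y):
p = 22  # -> p = 22
y = 11  # -> y = 11
p += y  # -> p = 33
y *= 2  # -> y = 22
p -= 8  # -> p = 25
y //= 3  # -> y = 7

Answer: 7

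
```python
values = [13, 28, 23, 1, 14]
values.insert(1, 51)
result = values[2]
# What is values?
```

Answer: [13, 51, 28, 23, 1, 14]

Derivation:
Trace (tracking values):
values = [13, 28, 23, 1, 14]  # -> values = [13, 28, 23, 1, 14]
values.insert(1, 51)  # -> values = [13, 51, 28, 23, 1, 14]
result = values[2]  # -> result = 28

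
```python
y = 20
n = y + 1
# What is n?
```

Answer: 21

Derivation:
Trace (tracking n):
y = 20  # -> y = 20
n = y + 1  # -> n = 21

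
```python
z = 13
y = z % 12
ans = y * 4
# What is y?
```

Trace (tracking y):
z = 13  # -> z = 13
y = z % 12  # -> y = 1
ans = y * 4  # -> ans = 4

Answer: 1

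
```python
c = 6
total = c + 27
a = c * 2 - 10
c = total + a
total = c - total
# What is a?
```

Trace (tracking a):
c = 6  # -> c = 6
total = c + 27  # -> total = 33
a = c * 2 - 10  # -> a = 2
c = total + a  # -> c = 35
total = c - total  # -> total = 2

Answer: 2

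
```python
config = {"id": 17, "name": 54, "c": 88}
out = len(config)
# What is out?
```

Trace (tracking out):
config = {'id': 17, 'name': 54, 'c': 88}  # -> config = {'id': 17, 'name': 54, 'c': 88}
out = len(config)  # -> out = 3

Answer: 3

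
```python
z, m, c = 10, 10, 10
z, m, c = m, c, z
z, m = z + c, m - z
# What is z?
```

Trace (tracking z):
z, m, c = (10, 10, 10)  # -> z = 10, m = 10, c = 10
z, m, c = (m, c, z)  # -> z = 10, m = 10, c = 10
z, m = (z + c, m - z)  # -> z = 20, m = 0

Answer: 20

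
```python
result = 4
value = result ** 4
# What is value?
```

Answer: 256

Derivation:
Trace (tracking value):
result = 4  # -> result = 4
value = result ** 4  # -> value = 256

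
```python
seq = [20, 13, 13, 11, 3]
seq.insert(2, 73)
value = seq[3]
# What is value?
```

Trace (tracking value):
seq = [20, 13, 13, 11, 3]  # -> seq = [20, 13, 13, 11, 3]
seq.insert(2, 73)  # -> seq = [20, 13, 73, 13, 11, 3]
value = seq[3]  # -> value = 13

Answer: 13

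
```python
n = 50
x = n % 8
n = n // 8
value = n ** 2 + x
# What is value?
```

Answer: 38

Derivation:
Trace (tracking value):
n = 50  # -> n = 50
x = n % 8  # -> x = 2
n = n // 8  # -> n = 6
value = n ** 2 + x  # -> value = 38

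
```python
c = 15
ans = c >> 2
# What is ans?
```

Trace (tracking ans):
c = 15  # -> c = 15
ans = c >> 2  # -> ans = 3

Answer: 3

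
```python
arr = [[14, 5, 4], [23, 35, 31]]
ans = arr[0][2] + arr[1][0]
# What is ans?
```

Answer: 27

Derivation:
Trace (tracking ans):
arr = [[14, 5, 4], [23, 35, 31]]  # -> arr = [[14, 5, 4], [23, 35, 31]]
ans = arr[0][2] + arr[1][0]  # -> ans = 27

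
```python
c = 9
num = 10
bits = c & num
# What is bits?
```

Trace (tracking bits):
c = 9  # -> c = 9
num = 10  # -> num = 10
bits = c & num  # -> bits = 8

Answer: 8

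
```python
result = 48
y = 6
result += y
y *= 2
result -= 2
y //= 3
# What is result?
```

Trace (tracking result):
result = 48  # -> result = 48
y = 6  # -> y = 6
result += y  # -> result = 54
y *= 2  # -> y = 12
result -= 2  # -> result = 52
y //= 3  # -> y = 4

Answer: 52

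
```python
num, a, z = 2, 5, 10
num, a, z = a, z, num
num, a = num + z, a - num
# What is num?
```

Trace (tracking num):
num, a, z = (2, 5, 10)  # -> num = 2, a = 5, z = 10
num, a, z = (a, z, num)  # -> num = 5, a = 10, z = 2
num, a = (num + z, a - num)  # -> num = 7, a = 5

Answer: 7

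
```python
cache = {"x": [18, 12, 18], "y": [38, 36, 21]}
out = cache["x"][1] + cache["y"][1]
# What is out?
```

Answer: 48

Derivation:
Trace (tracking out):
cache = {'x': [18, 12, 18], 'y': [38, 36, 21]}  # -> cache = {'x': [18, 12, 18], 'y': [38, 36, 21]}
out = cache['x'][1] + cache['y'][1]  # -> out = 48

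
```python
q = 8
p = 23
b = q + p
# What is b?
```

Trace (tracking b):
q = 8  # -> q = 8
p = 23  # -> p = 23
b = q + p  # -> b = 31

Answer: 31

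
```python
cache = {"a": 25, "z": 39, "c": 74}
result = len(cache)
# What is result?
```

Trace (tracking result):
cache = {'a': 25, 'z': 39, 'c': 74}  # -> cache = {'a': 25, 'z': 39, 'c': 74}
result = len(cache)  # -> result = 3

Answer: 3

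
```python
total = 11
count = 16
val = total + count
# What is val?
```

Answer: 27

Derivation:
Trace (tracking val):
total = 11  # -> total = 11
count = 16  # -> count = 16
val = total + count  # -> val = 27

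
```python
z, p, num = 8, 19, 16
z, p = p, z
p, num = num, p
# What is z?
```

Answer: 19

Derivation:
Trace (tracking z):
z, p, num = (8, 19, 16)  # -> z = 8, p = 19, num = 16
z, p = (p, z)  # -> z = 19, p = 8
p, num = (num, p)  # -> p = 16, num = 8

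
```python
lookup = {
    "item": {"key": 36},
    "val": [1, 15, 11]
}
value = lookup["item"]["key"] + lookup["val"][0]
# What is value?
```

Answer: 37

Derivation:
Trace (tracking value):
lookup = {'item': {'key': 36}, 'val': [1, 15, 11]}  # -> lookup = {'item': {'key': 36}, 'val': [1, 15, 11]}
value = lookup['item']['key'] + lookup['val'][0]  # -> value = 37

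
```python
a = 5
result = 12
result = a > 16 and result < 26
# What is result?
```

Answer: False

Derivation:
Trace (tracking result):
a = 5  # -> a = 5
result = 12  # -> result = 12
result = a > 16 and result < 26  # -> result = False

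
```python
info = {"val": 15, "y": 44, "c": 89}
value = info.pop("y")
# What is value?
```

Trace (tracking value):
info = {'val': 15, 'y': 44, 'c': 89}  # -> info = {'val': 15, 'y': 44, 'c': 89}
value = info.pop('y')  # -> value = 44

Answer: 44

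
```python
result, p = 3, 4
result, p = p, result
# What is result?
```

Answer: 4

Derivation:
Trace (tracking result):
result, p = (3, 4)  # -> result = 3, p = 4
result, p = (p, result)  # -> result = 4, p = 3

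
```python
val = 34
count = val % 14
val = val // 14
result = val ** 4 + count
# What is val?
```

Answer: 2

Derivation:
Trace (tracking val):
val = 34  # -> val = 34
count = val % 14  # -> count = 6
val = val // 14  # -> val = 2
result = val ** 4 + count  # -> result = 22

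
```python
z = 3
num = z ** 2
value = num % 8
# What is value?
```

Trace (tracking value):
z = 3  # -> z = 3
num = z ** 2  # -> num = 9
value = num % 8  # -> value = 1

Answer: 1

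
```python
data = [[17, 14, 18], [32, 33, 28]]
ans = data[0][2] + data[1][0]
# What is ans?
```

Trace (tracking ans):
data = [[17, 14, 18], [32, 33, 28]]  # -> data = [[17, 14, 18], [32, 33, 28]]
ans = data[0][2] + data[1][0]  # -> ans = 50

Answer: 50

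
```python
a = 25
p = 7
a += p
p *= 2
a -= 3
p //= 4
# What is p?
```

Answer: 3

Derivation:
Trace (tracking p):
a = 25  # -> a = 25
p = 7  # -> p = 7
a += p  # -> a = 32
p *= 2  # -> p = 14
a -= 3  # -> a = 29
p //= 4  # -> p = 3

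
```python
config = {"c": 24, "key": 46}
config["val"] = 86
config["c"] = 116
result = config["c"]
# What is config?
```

Trace (tracking config):
config = {'c': 24, 'key': 46}  # -> config = {'c': 24, 'key': 46}
config['val'] = 86  # -> config = {'c': 24, 'key': 46, 'val': 86}
config['c'] = 116  # -> config = {'c': 116, 'key': 46, 'val': 86}
result = config['c']  # -> result = 116

Answer: {'c': 116, 'key': 46, 'val': 86}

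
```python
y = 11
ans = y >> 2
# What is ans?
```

Answer: 2

Derivation:
Trace (tracking ans):
y = 11  # -> y = 11
ans = y >> 2  # -> ans = 2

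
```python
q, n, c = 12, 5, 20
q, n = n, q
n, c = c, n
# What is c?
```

Answer: 12

Derivation:
Trace (tracking c):
q, n, c = (12, 5, 20)  # -> q = 12, n = 5, c = 20
q, n = (n, q)  # -> q = 5, n = 12
n, c = (c, n)  # -> n = 20, c = 12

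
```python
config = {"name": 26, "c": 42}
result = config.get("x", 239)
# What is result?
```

Trace (tracking result):
config = {'name': 26, 'c': 42}  # -> config = {'name': 26, 'c': 42}
result = config.get('x', 239)  # -> result = 239

Answer: 239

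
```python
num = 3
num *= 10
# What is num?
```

Trace (tracking num):
num = 3  # -> num = 3
num *= 10  # -> num = 30

Answer: 30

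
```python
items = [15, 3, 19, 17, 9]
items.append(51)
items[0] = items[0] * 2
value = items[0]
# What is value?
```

Trace (tracking value):
items = [15, 3, 19, 17, 9]  # -> items = [15, 3, 19, 17, 9]
items.append(51)  # -> items = [15, 3, 19, 17, 9, 51]
items[0] = items[0] * 2  # -> items = [30, 3, 19, 17, 9, 51]
value = items[0]  # -> value = 30

Answer: 30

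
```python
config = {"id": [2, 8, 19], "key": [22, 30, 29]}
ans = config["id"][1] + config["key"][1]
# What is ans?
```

Answer: 38

Derivation:
Trace (tracking ans):
config = {'id': [2, 8, 19], 'key': [22, 30, 29]}  # -> config = {'id': [2, 8, 19], 'key': [22, 30, 29]}
ans = config['id'][1] + config['key'][1]  # -> ans = 38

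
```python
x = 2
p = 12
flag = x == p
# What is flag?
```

Answer: False

Derivation:
Trace (tracking flag):
x = 2  # -> x = 2
p = 12  # -> p = 12
flag = x == p  # -> flag = False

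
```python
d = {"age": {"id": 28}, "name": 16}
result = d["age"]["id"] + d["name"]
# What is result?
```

Answer: 44

Derivation:
Trace (tracking result):
d = {'age': {'id': 28}, 'name': 16}  # -> d = {'age': {'id': 28}, 'name': 16}
result = d['age']['id'] + d['name']  # -> result = 44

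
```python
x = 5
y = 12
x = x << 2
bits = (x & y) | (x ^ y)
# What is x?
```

Answer: 20

Derivation:
Trace (tracking x):
x = 5  # -> x = 5
y = 12  # -> y = 12
x = x << 2  # -> x = 20
bits = x & y | x ^ y  # -> bits = 28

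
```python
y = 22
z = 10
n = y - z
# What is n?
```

Trace (tracking n):
y = 22  # -> y = 22
z = 10  # -> z = 10
n = y - z  # -> n = 12

Answer: 12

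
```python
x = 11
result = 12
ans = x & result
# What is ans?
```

Answer: 8

Derivation:
Trace (tracking ans):
x = 11  # -> x = 11
result = 12  # -> result = 12
ans = x & result  # -> ans = 8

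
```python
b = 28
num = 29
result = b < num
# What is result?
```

Trace (tracking result):
b = 28  # -> b = 28
num = 29  # -> num = 29
result = b < num  # -> result = True

Answer: True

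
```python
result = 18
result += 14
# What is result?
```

Answer: 32

Derivation:
Trace (tracking result):
result = 18  # -> result = 18
result += 14  # -> result = 32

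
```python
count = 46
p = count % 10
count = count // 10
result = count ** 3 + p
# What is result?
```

Answer: 70

Derivation:
Trace (tracking result):
count = 46  # -> count = 46
p = count % 10  # -> p = 6
count = count // 10  # -> count = 4
result = count ** 3 + p  # -> result = 70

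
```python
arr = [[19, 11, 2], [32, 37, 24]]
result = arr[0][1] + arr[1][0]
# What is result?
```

Answer: 43

Derivation:
Trace (tracking result):
arr = [[19, 11, 2], [32, 37, 24]]  # -> arr = [[19, 11, 2], [32, 37, 24]]
result = arr[0][1] + arr[1][0]  # -> result = 43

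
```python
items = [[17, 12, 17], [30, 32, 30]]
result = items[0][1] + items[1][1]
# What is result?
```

Trace (tracking result):
items = [[17, 12, 17], [30, 32, 30]]  # -> items = [[17, 12, 17], [30, 32, 30]]
result = items[0][1] + items[1][1]  # -> result = 44

Answer: 44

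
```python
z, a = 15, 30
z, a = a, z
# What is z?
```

Trace (tracking z):
z, a = (15, 30)  # -> z = 15, a = 30
z, a = (a, z)  # -> z = 30, a = 15

Answer: 30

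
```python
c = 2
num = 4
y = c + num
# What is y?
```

Answer: 6

Derivation:
Trace (tracking y):
c = 2  # -> c = 2
num = 4  # -> num = 4
y = c + num  # -> y = 6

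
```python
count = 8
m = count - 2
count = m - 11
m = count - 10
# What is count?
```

Trace (tracking count):
count = 8  # -> count = 8
m = count - 2  # -> m = 6
count = m - 11  # -> count = -5
m = count - 10  # -> m = -15

Answer: -5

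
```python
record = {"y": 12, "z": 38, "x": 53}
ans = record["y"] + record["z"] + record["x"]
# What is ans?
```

Answer: 103

Derivation:
Trace (tracking ans):
record = {'y': 12, 'z': 38, 'x': 53}  # -> record = {'y': 12, 'z': 38, 'x': 53}
ans = record['y'] + record['z'] + record['x']  # -> ans = 103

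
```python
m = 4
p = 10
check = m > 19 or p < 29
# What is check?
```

Trace (tracking check):
m = 4  # -> m = 4
p = 10  # -> p = 10
check = m > 19 or p < 29  # -> check = True

Answer: True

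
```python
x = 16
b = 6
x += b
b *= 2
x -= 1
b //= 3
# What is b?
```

Answer: 4

Derivation:
Trace (tracking b):
x = 16  # -> x = 16
b = 6  # -> b = 6
x += b  # -> x = 22
b *= 2  # -> b = 12
x -= 1  # -> x = 21
b //= 3  # -> b = 4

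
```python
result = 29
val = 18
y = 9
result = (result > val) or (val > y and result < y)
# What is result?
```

Trace (tracking result):
result = 29  # -> result = 29
val = 18  # -> val = 18
y = 9  # -> y = 9
result = result > val or (val > y and result < y)  # -> result = True

Answer: True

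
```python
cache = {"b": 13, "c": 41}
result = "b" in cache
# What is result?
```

Trace (tracking result):
cache = {'b': 13, 'c': 41}  # -> cache = {'b': 13, 'c': 41}
result = 'b' in cache  # -> result = True

Answer: True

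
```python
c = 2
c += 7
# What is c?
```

Answer: 9

Derivation:
Trace (tracking c):
c = 2  # -> c = 2
c += 7  # -> c = 9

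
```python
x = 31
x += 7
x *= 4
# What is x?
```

Trace (tracking x):
x = 31  # -> x = 31
x += 7  # -> x = 38
x *= 4  # -> x = 152

Answer: 152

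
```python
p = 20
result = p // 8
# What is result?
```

Trace (tracking result):
p = 20  # -> p = 20
result = p // 8  # -> result = 2

Answer: 2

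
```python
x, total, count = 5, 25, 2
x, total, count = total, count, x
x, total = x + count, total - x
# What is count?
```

Answer: 5

Derivation:
Trace (tracking count):
x, total, count = (5, 25, 2)  # -> x = 5, total = 25, count = 2
x, total, count = (total, count, x)  # -> x = 25, total = 2, count = 5
x, total = (x + count, total - x)  # -> x = 30, total = -23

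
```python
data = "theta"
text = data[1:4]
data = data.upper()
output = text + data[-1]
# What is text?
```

Trace (tracking text):
data = 'theta'  # -> data = 'theta'
text = data[1:4]  # -> text = 'het'
data = data.upper()  # -> data = 'THETA'
output = text + data[-1]  # -> output = 'hetA'

Answer: 'het'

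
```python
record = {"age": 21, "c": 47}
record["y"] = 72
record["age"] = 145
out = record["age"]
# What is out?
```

Answer: 145

Derivation:
Trace (tracking out):
record = {'age': 21, 'c': 47}  # -> record = {'age': 21, 'c': 47}
record['y'] = 72  # -> record = {'age': 21, 'c': 47, 'y': 72}
record['age'] = 145  # -> record = {'age': 145, 'c': 47, 'y': 72}
out = record['age']  # -> out = 145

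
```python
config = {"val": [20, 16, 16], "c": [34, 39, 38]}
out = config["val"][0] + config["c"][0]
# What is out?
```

Trace (tracking out):
config = {'val': [20, 16, 16], 'c': [34, 39, 38]}  # -> config = {'val': [20, 16, 16], 'c': [34, 39, 38]}
out = config['val'][0] + config['c'][0]  # -> out = 54

Answer: 54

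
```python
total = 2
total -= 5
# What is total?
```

Trace (tracking total):
total = 2  # -> total = 2
total -= 5  # -> total = -3

Answer: -3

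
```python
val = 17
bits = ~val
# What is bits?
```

Answer: -18

Derivation:
Trace (tracking bits):
val = 17  # -> val = 17
bits = ~val  # -> bits = -18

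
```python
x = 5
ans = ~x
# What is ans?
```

Trace (tracking ans):
x = 5  # -> x = 5
ans = ~x  # -> ans = -6

Answer: -6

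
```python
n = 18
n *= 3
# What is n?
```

Answer: 54

Derivation:
Trace (tracking n):
n = 18  # -> n = 18
n *= 3  # -> n = 54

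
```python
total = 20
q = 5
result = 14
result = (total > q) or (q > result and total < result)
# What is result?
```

Answer: True

Derivation:
Trace (tracking result):
total = 20  # -> total = 20
q = 5  # -> q = 5
result = 14  # -> result = 14
result = total > q or (q > result and total < result)  # -> result = True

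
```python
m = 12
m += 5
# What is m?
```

Trace (tracking m):
m = 12  # -> m = 12
m += 5  # -> m = 17

Answer: 17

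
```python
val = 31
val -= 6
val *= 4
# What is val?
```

Answer: 100

Derivation:
Trace (tracking val):
val = 31  # -> val = 31
val -= 6  # -> val = 25
val *= 4  # -> val = 100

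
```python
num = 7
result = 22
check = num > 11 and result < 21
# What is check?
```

Trace (tracking check):
num = 7  # -> num = 7
result = 22  # -> result = 22
check = num > 11 and result < 21  # -> check = False

Answer: False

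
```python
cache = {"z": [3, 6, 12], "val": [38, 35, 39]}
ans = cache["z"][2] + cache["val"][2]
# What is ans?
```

Trace (tracking ans):
cache = {'z': [3, 6, 12], 'val': [38, 35, 39]}  # -> cache = {'z': [3, 6, 12], 'val': [38, 35, 39]}
ans = cache['z'][2] + cache['val'][2]  # -> ans = 51

Answer: 51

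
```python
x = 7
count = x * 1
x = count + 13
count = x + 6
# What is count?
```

Answer: 26

Derivation:
Trace (tracking count):
x = 7  # -> x = 7
count = x * 1  # -> count = 7
x = count + 13  # -> x = 20
count = x + 6  # -> count = 26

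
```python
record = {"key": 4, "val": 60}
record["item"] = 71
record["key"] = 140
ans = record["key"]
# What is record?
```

Trace (tracking record):
record = {'key': 4, 'val': 60}  # -> record = {'key': 4, 'val': 60}
record['item'] = 71  # -> record = {'key': 4, 'val': 60, 'item': 71}
record['key'] = 140  # -> record = {'key': 140, 'val': 60, 'item': 71}
ans = record['key']  # -> ans = 140

Answer: {'key': 140, 'val': 60, 'item': 71}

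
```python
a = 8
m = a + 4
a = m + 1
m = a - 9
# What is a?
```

Trace (tracking a):
a = 8  # -> a = 8
m = a + 4  # -> m = 12
a = m + 1  # -> a = 13
m = a - 9  # -> m = 4

Answer: 13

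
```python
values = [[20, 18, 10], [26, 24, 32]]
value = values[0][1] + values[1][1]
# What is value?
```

Trace (tracking value):
values = [[20, 18, 10], [26, 24, 32]]  # -> values = [[20, 18, 10], [26, 24, 32]]
value = values[0][1] + values[1][1]  # -> value = 42

Answer: 42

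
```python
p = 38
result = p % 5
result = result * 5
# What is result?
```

Answer: 15

Derivation:
Trace (tracking result):
p = 38  # -> p = 38
result = p % 5  # -> result = 3
result = result * 5  # -> result = 15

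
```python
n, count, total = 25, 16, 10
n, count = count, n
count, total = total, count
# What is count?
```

Answer: 10

Derivation:
Trace (tracking count):
n, count, total = (25, 16, 10)  # -> n = 25, count = 16, total = 10
n, count = (count, n)  # -> n = 16, count = 25
count, total = (total, count)  # -> count = 10, total = 25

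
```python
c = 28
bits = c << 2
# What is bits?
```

Answer: 112

Derivation:
Trace (tracking bits):
c = 28  # -> c = 28
bits = c << 2  # -> bits = 112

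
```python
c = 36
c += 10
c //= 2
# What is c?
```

Answer: 23

Derivation:
Trace (tracking c):
c = 36  # -> c = 36
c += 10  # -> c = 46
c //= 2  # -> c = 23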